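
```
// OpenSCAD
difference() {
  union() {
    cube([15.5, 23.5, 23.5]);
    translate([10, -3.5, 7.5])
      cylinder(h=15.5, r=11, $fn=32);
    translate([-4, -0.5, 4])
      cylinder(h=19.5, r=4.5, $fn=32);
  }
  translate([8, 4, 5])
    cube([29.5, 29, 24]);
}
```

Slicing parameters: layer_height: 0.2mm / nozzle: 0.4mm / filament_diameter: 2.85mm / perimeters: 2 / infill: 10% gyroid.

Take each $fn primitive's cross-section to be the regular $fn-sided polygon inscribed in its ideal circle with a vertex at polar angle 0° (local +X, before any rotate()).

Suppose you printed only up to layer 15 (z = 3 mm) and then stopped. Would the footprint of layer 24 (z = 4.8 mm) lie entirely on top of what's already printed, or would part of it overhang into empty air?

part overhangs

Compare the two slices. At z = 3: the 15.5×23.5 cube contributes its full rectangle (area 364.25 mm²); the cylinder at (10, -3.5) is absent (z outside [7.5, 23]); the cylinder at (-4, -0.5) is not intersected at this z (z outside [4, 23.5]); Taking the union: only the 15.5×23.5 cube is present, so the union is just that shape — area = 364.25 mm²; the cube at (8, 4) does not reach this height (z outside [5, 29]); Subtracting the remaining from the first: none of the subtracted shapes is present at this height, so that combined region is unchanged — area = 364.25 mm². At z = 4.8: the cube is present — its section is the full 15.5×23.5 rectangle (area 364.25 mm²); the cylinder at (10, -3.5) is absent (z outside [7.5, 23]); the r=4.5 cylinder at (-4, -0.5) gives a regular 32-gon of circumradius 4.5 (constant along its height) (area = (32/2)·4.500²·sin(360°/32) = 63.21 mm²); Merging all regions: the regions partially overlap — summed areas 427.46 mm² minus the doubly-counted overlap 0.43 mm² gives 427.03 mm² — area = 427.03 mm²; the cube at (8, 4) is not intersected at this z (z outside [5, 29]); After the difference (first − rest): none of the subtracted shapes is present at this height, so that combined region is unchanged — area = 427.03 mm². Checking containment: at z = 4.8 the cross-section extends beyond the z = 3 cross-section by about 62.78 mm².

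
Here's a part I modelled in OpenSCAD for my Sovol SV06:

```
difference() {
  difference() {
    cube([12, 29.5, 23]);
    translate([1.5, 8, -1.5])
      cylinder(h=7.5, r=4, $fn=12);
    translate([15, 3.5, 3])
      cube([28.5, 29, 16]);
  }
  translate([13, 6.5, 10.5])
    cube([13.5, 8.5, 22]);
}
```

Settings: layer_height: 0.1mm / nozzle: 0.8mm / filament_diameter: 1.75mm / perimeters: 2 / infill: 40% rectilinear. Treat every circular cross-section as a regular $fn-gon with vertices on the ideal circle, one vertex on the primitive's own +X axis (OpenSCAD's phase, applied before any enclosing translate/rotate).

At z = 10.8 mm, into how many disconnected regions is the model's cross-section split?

At z = 10.8 mm: the cube is present — its section is the full 12×29.5 rectangle; the cylinder at (1.5, 8) is absent (z outside [-1.5, 6]); the cube at (15, 3.5) is present — its section is the full 28.5×29 rectangle; Subtracting the remaining from the first: starting from the 12×29.5 cube, the 28.5×29 cube at (15, 3.5) misses the remaining region (no effect) — 1 connected region; the cube at (13, 6.5) is present — its section is the full 13.5×8.5 rectangle; Subtracting the remaining from the first: starting from the result so far, the 13.5×8.5 cube at (13, 6.5) misses the remaining region (no effect) — 1 connected region. The result has 1 disconnected region.

1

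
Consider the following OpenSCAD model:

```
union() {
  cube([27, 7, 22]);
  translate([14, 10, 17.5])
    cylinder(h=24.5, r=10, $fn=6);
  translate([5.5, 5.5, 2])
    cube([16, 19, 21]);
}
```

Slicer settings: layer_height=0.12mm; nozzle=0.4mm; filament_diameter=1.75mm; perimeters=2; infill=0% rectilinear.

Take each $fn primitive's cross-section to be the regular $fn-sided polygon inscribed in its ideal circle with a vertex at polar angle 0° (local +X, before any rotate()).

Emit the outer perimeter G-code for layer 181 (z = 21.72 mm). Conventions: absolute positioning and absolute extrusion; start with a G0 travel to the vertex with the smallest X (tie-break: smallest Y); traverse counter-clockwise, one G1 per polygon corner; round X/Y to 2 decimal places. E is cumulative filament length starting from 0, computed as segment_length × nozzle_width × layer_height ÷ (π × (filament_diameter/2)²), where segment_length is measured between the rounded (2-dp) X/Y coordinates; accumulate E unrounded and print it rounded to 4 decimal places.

G0 X0.00 Y0.00 Z21.72
G1 X27.00 Y0.00 E0.5388
G1 X27.00 Y7.00 E0.6785
G1 X22.27 Y7.00 E0.7729
G1 X24.00 Y10.00 E0.8420
G1 X21.50 Y14.33 E0.9418
G1 X21.50 Y24.50 E1.1447
G1 X5.50 Y24.50 E1.4640
G1 X5.50 Y12.60 E1.7015
G1 X4.00 Y10.00 E1.7614
G1 X5.50 Y7.40 E1.8213
G1 X5.50 Y7.00 E1.8293
G1 X0.00 Y7.00 E1.9391
G1 X0.00 Y0.00 E2.0788

At z = 21.72 mm: the 27×7 cube contributes its full rectangle; the cylinder at (14, 10): section is a regular 6-gon, circumradius r=10; the 16×19 cube at (5.5, 5.5) contributes its full rectangle; Taking the union: the regions partially overlap (shared area 269.60 mm²), so overlapping operands fuse into one piece — 1 connected region. The outline is a single polygon with 13 vertices. Extrusion per mm of travel: 0.4 × 0.12 / (π × 0.875²) = 0.019956. Accumulating E over each segment gives final E = 2.0788.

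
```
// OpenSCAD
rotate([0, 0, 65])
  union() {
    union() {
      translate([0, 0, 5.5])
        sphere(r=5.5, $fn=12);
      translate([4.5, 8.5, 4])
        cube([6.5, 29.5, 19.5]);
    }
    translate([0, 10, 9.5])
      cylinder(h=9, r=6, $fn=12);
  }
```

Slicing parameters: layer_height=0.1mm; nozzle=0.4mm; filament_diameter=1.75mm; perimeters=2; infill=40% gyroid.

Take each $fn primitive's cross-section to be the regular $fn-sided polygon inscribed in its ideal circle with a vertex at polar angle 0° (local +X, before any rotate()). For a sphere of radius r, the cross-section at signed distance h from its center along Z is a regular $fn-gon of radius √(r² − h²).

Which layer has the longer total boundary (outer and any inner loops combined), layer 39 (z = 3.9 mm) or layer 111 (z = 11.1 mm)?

Layer 39 (z = 3.9): the r=5.5 sphere slices to a regular 12-gon of circumradius 5.262 (√(r²−h²) with h=1.6 from center) (perimeter = 2·12·5.262·sin(180°/12) = 32.69 mm); the cube at (4.5, 8.5) is not intersected at this z (z outside [4, 23.5]); Combining (union): only the r=5.5 sphere is present, so the union is just that shape — boundary = 32.69 mm; the cylinder at (0, 10) does not reach this height (z outside [9.5, 18.5]); Merging all regions: only that combined region is present, so the union is just that shape — boundary = 32.69 mm; (whole slice rotated 65° about Z — lengths, areas and connectivity unchanged). So its perimeter = 32.69 mm. Layer 111 (z = 11.1): the sphere does not reach this height (|z−center|=5.600 > r=5.5); the 6.5×29.5 cube at (4.5, 8.5) contributes its full rectangle (perimeter 72.00 mm); Combining (union): only the 6.5×29.5 cube at (4.5, 8.5) is present, so the union is just that shape — boundary = 72.00 mm; the r=6 cylinder at (0, 10) gives a regular 12-gon of circumradius 6 (constant along its height) (perimeter = 2·12·6.000·sin(180°/12) = 37.27 mm); Merging all regions: the regions partially overlap (shared area 5.49 mm²), so the edge portions inside another operand are dropped and the merged outline is re-measured after clipping — boundary = 97.33 mm; (whole slice rotated 65° about Z — lengths, areas and connectivity unchanged). So its perimeter = 97.33 mm. Layer 111 is larger (97.33 vs 32.69 mm).

layer 111 (z = 11.1 mm)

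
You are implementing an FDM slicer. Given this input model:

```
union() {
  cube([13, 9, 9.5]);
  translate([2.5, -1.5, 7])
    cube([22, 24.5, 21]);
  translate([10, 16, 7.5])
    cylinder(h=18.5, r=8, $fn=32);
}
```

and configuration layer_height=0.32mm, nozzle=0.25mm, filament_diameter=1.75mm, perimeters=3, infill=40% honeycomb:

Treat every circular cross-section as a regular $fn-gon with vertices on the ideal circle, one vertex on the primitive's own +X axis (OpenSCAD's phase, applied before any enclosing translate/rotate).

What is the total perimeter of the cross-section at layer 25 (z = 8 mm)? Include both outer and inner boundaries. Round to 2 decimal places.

98.46 mm

At z = 8 mm: the cube (footprint 13×9) is included at this height (perimeter 44.00 mm); the 22×24.5 cube at (2.5, -1.5) contributes its full rectangle (perimeter 93.00 mm); the r=8 cylinder at (10, 16) contributes a regular 32-gon of circumradius 8 (perimeter = 2·32·8.000·sin(180°/32) = 50.18 mm); Merging all regions: the regions partially overlap (shared area 287.53 mm²), so the edge portions inside another operand are dropped and the merged outline is re-measured after clipping — boundary = 98.46 mm. Overall, the cross-section is a single solid region. Total boundary length (outer) = 98.46 mm.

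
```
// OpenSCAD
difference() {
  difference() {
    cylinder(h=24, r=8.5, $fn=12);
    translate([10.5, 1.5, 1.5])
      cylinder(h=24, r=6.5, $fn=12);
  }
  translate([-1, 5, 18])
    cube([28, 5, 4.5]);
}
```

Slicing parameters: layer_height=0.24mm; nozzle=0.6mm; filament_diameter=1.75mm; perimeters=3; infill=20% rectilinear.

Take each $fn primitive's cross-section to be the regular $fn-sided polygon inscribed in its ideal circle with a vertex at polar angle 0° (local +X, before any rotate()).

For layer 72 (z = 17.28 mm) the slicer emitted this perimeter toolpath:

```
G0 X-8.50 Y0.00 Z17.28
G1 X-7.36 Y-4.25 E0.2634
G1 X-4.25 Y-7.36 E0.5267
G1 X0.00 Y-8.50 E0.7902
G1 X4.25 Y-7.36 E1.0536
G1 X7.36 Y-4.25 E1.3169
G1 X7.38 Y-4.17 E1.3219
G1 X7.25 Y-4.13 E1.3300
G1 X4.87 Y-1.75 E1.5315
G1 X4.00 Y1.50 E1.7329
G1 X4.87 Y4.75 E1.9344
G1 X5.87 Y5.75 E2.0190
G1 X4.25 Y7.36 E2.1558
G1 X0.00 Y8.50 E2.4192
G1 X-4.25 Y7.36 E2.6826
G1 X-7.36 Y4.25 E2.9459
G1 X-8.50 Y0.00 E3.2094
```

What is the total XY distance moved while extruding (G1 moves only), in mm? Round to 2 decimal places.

Sum the Euclidean lengths of each G1 segment: total = 53.61 mm.

53.61 mm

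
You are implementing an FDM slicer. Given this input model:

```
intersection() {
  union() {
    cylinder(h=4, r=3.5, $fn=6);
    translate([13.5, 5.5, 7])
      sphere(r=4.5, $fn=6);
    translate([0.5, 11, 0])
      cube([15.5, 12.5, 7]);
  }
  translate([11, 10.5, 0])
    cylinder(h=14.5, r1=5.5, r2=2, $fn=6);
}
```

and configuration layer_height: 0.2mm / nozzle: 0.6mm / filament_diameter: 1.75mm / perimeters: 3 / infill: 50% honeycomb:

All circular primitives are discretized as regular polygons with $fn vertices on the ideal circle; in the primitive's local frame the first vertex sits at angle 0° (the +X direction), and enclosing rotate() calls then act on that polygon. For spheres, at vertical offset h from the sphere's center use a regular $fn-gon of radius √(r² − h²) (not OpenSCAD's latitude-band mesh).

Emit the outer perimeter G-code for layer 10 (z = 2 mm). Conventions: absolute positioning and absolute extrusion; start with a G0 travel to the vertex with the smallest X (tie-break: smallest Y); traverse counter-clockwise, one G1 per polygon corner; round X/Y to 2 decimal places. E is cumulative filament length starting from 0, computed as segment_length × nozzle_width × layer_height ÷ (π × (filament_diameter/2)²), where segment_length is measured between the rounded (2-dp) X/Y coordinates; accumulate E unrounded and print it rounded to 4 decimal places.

At z = 2 mm: the r=3.5 cylinder contributes a regular 6-gon of circumradius 3.5; the sphere at (13.5, 5.5) is absent (|z−center|=5.000 > r=4.5); the cube at (0.5, 11) (footprint 15.5×12.5) is included at this height; Combining (union): the 2 present regions are separate (no shared area or edge), so areas and boundary lengths simply add and each stays a separate island — 2 connected regions; the cone at (11, 10.5) (r1=5.5→r2=2) has section circumradius 5.017 here — a regular 6-gon; Keeping only the common overlap: the cone at (11, 10.5) partially overlaps that combined region; clipping to the common part keeps 27.83 mm² — 1 connected region. The outline is a single polygon with 4 vertices. Extrusion per mm of travel: 0.6 × 0.2 / (π × 0.875²) = 0.049890. Accumulating E over each segment gives final E = 1.1659.

G0 X6.27 Y11.00 Z2.00
G1 X15.73 Y11.00 E0.4720
G1 X13.51 Y14.85 E0.6937
G1 X8.49 Y14.85 E0.9441
G1 X6.27 Y11.00 E1.1659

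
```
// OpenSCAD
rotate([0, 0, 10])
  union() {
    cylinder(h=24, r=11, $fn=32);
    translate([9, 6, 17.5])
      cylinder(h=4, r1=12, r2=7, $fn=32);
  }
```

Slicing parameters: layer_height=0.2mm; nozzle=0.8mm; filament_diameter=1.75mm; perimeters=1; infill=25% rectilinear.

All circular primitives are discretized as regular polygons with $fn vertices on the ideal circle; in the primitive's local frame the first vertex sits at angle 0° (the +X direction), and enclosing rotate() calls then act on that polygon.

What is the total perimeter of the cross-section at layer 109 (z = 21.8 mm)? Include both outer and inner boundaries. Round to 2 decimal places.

69.00 mm

At z = 21.8 mm: the r=11 cylinder contributes a regular 32-gon of circumradius 11 (perimeter = 2·32·11.000·sin(180°/32) = 69.00 mm); the cone at (9, 6) is absent (z outside [17.5, 21.5]); Taking the union: only the r=11 cylinder is present, so the union is just that shape — boundary = 69.00 mm; (rotated 10° about Z; rotation is an isometry so areas/perimeters/island counts are preserved). Overall, the cross-section is a single solid region. Total boundary length (outer) = 69.00 mm.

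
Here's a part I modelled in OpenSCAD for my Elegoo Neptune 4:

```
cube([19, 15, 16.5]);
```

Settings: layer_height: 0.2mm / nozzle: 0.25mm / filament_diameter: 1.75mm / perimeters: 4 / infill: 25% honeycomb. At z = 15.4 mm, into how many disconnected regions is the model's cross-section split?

At z = 15.4 mm: the cube is present — its section is the full 19×15 rectangle. The result has 1 disconnected region.

1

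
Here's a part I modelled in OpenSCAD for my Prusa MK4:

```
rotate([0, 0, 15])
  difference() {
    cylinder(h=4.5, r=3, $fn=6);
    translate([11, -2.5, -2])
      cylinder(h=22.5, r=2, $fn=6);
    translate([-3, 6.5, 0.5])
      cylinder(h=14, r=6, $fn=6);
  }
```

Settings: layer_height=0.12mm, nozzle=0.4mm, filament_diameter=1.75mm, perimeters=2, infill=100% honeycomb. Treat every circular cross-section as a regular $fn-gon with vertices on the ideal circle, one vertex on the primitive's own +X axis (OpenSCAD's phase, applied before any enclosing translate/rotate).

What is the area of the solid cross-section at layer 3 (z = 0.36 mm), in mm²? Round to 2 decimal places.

23.38 mm²

At z = 0.36 mm: the cylinder: section is a regular 6-gon, circumradius r=3 (area = (6/2)·3.000²·sin(360°/6) = 23.38 mm²); the r=2 cylinder at (11, -2.5) contributes a regular 6-gon of circumradius 2 (area = (6/2)·2.000²·sin(360°/6) = 10.39 mm²); the cylinder at (-3, 6.5) is absent (z outside [0.5, 14.5]); After the difference (first − rest): starting from the r=3 cylinder (23.38 mm²), the r=2 cylinder at (11, -2.5) misses the remaining region (no effect) — area = 23.38 mm²; (whole slice rotated 15° about Z — lengths, areas and connectivity unchanged). Overall, the cross-section is a single solid region. Net area = 23.38 mm².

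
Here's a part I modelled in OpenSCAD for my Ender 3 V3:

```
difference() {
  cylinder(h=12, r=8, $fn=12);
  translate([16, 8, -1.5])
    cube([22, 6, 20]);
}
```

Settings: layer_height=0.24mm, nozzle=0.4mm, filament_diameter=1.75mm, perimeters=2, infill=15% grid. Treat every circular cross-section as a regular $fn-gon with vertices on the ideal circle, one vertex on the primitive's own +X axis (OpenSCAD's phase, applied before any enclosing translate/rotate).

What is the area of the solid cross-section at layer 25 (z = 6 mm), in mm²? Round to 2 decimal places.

192.00 mm²

At z = 6 mm: the r=8 cylinder contributes a regular 12-gon of circumradius 8 (area = (12/2)·8.000²·sin(360°/12) = 192.00 mm²); the 22×6 cube at (16, 8) contributes its full rectangle (area 132.00 mm²); Subtracting the remaining from the first: starting from the r=8 cylinder (192.00 mm²), the 22×6 cube at (16, 8) misses the remaining region (no effect) — area = 192.00 mm². Overall, the cross-section is a single solid region. Net area = 192.00 mm².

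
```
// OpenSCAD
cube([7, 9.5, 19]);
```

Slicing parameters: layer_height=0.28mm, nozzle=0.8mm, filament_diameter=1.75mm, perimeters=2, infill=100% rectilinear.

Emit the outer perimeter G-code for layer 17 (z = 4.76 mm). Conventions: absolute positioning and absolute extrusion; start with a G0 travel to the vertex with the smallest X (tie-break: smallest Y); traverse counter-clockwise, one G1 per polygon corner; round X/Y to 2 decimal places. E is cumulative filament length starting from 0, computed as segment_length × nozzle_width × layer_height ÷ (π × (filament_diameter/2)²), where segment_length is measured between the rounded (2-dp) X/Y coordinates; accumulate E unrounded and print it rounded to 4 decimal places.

G0 X0.00 Y0.00 Z4.76
G1 X7.00 Y0.00 E0.6519
G1 X7.00 Y9.50 E1.5366
G1 X0.00 Y9.50 E2.1885
G1 X0.00 Y0.00 E3.0732

At z = 4.76 mm: the cube is present — its section is the full 7×9.5 rectangle. The outline is a single polygon with 4 vertices. Extrusion per mm of travel: 0.8 × 0.28 / (π × 0.875²) = 0.093128. Accumulating E over each segment gives final E = 3.0732.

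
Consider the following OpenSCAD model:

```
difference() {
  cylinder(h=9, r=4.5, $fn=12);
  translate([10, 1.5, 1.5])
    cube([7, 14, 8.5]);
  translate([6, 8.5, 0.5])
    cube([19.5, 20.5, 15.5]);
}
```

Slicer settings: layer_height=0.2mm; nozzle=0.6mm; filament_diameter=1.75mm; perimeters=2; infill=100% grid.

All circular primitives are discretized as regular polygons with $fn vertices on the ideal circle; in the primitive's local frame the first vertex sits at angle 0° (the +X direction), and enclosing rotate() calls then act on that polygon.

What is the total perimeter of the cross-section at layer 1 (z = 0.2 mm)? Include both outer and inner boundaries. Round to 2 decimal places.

At z = 0.2 mm: the cylinder: section is a regular 12-gon, circumradius r=4.5 (perimeter = 2·12·4.500·sin(180°/12) = 27.95 mm); the cube at (10, 1.5) is not intersected at this z (z outside [1.5, 10]); the cube at (6, 8.5) does not reach this height (z outside [0.5, 16]); After the difference (first − rest): none of the subtracted shapes is present at this height, so the r=4.5 cylinder is unchanged — boundary = 27.95 mm. Overall, the cross-section is a single solid region. Total boundary length (outer) = 27.95 mm.

27.95 mm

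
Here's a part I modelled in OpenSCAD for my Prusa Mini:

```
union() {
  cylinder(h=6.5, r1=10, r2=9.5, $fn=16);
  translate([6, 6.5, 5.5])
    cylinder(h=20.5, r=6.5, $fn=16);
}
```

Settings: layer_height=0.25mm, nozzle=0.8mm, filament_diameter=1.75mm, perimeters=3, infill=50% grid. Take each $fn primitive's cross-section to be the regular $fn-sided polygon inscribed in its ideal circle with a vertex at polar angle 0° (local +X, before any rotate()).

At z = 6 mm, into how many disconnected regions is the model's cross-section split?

1

At z = 6 mm: the cone (r1=10→r2=9.5) has section circumradius 9.538 here — a regular 16-gon; the r=6.5 cylinder at (6, 6.5) contributes a regular 16-gon of circumradius 6.5; Taking the union: the regions partially overlap (shared area 62.13 mm²), so overlapping operands fuse into one piece — 1 connected region. The result has 1 disconnected region.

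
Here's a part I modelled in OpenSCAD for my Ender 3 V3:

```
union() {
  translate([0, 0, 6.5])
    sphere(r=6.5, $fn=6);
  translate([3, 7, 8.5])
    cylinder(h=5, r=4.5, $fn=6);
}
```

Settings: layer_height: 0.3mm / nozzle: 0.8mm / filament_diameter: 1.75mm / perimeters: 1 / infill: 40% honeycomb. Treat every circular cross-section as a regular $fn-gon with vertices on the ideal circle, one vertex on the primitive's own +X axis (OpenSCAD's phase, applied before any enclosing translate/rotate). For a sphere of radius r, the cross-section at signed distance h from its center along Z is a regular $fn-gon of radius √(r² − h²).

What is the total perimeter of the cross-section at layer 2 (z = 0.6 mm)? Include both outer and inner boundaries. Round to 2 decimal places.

16.37 mm

At z = 0.6 mm: the sphere: section is a regular 6-gon, circumradius = √(r²−h²) = √(6.5²−5.9²) = 2.728 (perimeter = 2·6·2.728·sin(180°/6) = 16.37 mm); the cylinder at (3, 7) is absent (z outside [8.5, 13.5]); Combining (union): only the r=6.5 sphere is present, so the union is just that shape — boundary = 16.37 mm. Overall, the cross-section is a single solid region. Total boundary length (outer) = 16.37 mm.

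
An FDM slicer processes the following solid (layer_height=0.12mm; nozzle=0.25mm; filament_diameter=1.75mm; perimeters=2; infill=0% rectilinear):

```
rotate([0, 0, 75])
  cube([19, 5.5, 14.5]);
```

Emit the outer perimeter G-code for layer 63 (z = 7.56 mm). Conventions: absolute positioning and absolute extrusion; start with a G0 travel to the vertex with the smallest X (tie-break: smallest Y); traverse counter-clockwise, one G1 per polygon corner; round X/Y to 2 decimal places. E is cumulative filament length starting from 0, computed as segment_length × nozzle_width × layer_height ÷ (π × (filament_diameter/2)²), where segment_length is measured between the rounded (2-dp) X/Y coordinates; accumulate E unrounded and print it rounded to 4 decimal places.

At z = 7.56 mm: the cube (footprint 19×5.5) is included at this height; (rotated 75° about Z; rotation is an isometry so areas/perimeters/island counts are preserved). The outline is a single polygon with 4 vertices. Extrusion per mm of travel: 0.25 × 0.12 / (π × 0.875²) = 0.012473. Accumulating E over each segment gives final E = 0.6113.

G0 X-5.31 Y1.42 Z7.56
G1 X0.00 Y0.00 E0.0686
G1 X4.92 Y18.35 E0.3055
G1 X-0.40 Y19.78 E0.3742
G1 X-5.31 Y1.42 E0.6113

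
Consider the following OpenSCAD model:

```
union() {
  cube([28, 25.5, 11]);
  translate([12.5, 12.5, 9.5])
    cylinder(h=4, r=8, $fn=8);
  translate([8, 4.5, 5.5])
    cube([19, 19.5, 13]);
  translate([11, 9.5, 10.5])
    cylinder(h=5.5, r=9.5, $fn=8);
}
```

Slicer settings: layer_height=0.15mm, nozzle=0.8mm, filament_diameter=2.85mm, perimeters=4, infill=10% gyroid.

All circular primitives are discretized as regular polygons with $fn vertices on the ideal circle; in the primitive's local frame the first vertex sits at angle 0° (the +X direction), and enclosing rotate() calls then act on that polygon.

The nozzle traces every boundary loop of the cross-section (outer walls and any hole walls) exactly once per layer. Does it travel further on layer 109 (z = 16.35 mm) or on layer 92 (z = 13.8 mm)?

layer 92 (z = 13.8 mm)

Layer 109 (z = 16.35): the cube does not reach this height (z outside [0, 11]); the cylinder at (12.5, 12.5) is not intersected at this z (z outside [9.5, 13.5]); the 19×19.5 cube at (8, 4.5) contributes its full rectangle (perimeter 77.00 mm); the cylinder at (11, 9.5) does not reach this height (z outside [10.5, 16]); Merging all regions: only the 19×19.5 cube at (8, 4.5) is present, so the union is just that shape — boundary = 77.00 mm. So its perimeter = 77.00 mm. Layer 92 (z = 13.8): the cube does not reach this height (z outside [0, 11]); the cylinder at (12.5, 12.5) is absent (z outside [9.5, 13.5]); the cube at (8, 4.5) (footprint 19×19.5) is included at this height (perimeter 77.00 mm); the r=9.5 cylinder at (11, 9.5) gives a regular 8-gon of circumradius 9.5 (constant along its height) (perimeter = 2·8·9.500·sin(180°/8) = 58.17 mm); Merging all regions: the regions partially overlap (shared area 147.77 mm²), so the edge portions inside another operand are dropped and the merged outline is re-measured after clipping — boundary = 88.28 mm. So its perimeter = 88.28 mm. Layer 92 is larger (88.28 vs 77.00 mm).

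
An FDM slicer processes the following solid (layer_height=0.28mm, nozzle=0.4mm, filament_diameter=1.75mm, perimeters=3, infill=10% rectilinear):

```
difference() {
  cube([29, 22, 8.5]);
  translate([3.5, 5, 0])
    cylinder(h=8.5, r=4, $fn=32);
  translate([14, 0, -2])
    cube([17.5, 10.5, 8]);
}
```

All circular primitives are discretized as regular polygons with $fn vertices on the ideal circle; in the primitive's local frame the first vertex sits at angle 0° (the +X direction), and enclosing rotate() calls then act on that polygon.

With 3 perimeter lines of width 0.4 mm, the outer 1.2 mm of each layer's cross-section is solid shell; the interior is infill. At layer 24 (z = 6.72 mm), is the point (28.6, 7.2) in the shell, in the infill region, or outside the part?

At z = 6.72 mm: the cube (footprint 29×22) is included at this height; the r=4 cylinder at (3.5, 5) gives a regular 32-gon of circumradius 4 (constant along its height); the cube at (14, 0) is absent (z outside [-2, 6]); Subtracting the remaining from the first: starting from the 29×22 cube, the r=4 cylinder at (3.5, 5) partially overlaps it — only the 48.69 mm² overlap (of its 49.94 mm²) is removed, clipping the outline — 1 connected region. Overall, the cross-section is a single solid region. The nearest boundary edge runs (29.00, 22.00)→(29.00, 0.00); distance from the point to it = 0.40 mm. The point is inside the cross-section, 0.40 mm from the nearest boundary — within the 1.2 mm shell band (3 × 0.4).

shell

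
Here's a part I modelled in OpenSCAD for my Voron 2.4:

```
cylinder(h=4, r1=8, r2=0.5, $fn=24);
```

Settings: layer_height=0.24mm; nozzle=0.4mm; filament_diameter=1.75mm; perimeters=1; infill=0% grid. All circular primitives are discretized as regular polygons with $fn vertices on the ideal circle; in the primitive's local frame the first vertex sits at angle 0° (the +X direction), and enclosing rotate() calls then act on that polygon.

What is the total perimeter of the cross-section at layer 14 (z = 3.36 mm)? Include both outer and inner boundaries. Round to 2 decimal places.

10.65 mm

At z = 3.36 mm: the cone contributes a regular 24-gon of circumradius 1.700 (interpolated between r1=8 and r2=0.5 at t=0.840) (perimeter = 2·24·1.700·sin(180°/24) = 10.65 mm). Overall, the cross-section is a single solid region. Total boundary length (outer) = 10.65 mm.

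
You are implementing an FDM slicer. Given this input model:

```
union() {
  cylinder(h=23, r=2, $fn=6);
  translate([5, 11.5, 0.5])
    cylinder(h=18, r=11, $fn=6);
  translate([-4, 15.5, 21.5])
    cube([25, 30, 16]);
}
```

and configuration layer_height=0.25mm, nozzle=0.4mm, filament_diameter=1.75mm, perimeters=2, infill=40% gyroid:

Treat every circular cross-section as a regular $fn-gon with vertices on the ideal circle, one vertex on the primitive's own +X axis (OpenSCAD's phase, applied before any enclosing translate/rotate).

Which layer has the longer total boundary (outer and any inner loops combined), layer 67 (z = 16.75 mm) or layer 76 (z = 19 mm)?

layer 67 (z = 16.75 mm)

Layer 67 (z = 16.75): the cylinder: section is a regular 6-gon, circumradius r=2 (perimeter = 2·6·2.000·sin(180°/6) = 12.00 mm); the cylinder at (5, 11.5): section is a regular 6-gon, circumradius r=11 (perimeter = 2·6·11.000·sin(180°/6) = 66.00 mm); the cube at (-4, 15.5) does not reach this height (z outside [21.5, 37.5]); Taking the union: the 2 present regions are separate (no shared area or edge), so areas and boundary lengths simply add and each stays a separate island — boundary = 78.00 mm. So its perimeter = 78.00 mm. Layer 76 (z = 19): the cylinder: section is a regular 6-gon, circumradius r=2 (perimeter = 2·6·2.000·sin(180°/6) = 12.00 mm); the cylinder at (5, 11.5) is not intersected at this z (z outside [0.5, 18.5]); the cube at (-4, 15.5) is not intersected at this z (z outside [21.5, 37.5]); Taking the union: only the r=2 cylinder is present, so the union is just that shape — boundary = 12.00 mm. So its perimeter = 12.00 mm. Layer 67 is larger (78.00 vs 12.00 mm).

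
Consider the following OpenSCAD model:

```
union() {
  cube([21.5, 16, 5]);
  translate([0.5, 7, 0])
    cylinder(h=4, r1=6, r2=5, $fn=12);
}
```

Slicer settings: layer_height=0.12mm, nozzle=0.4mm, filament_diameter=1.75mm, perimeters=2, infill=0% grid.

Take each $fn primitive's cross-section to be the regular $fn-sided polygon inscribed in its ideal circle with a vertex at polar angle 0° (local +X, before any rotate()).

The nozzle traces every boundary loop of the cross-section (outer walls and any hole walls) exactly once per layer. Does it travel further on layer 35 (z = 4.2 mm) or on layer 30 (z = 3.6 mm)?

layer 30 (z = 3.6 mm)

Layer 35 (z = 4.2): the cube is present — its section is the full 21.5×16 rectangle (perimeter 75.00 mm); the cone at (0.5, 7) does not reach this height (z outside [0, 4]); Merging all regions: only the 21.5×16 cube is present, so the union is just that shape — boundary = 75.00 mm. So its perimeter = 75.00 mm. Layer 30 (z = 3.6): the 21.5×16 cube contributes its full rectangle (perimeter 75.00 mm); the cone at (0.5, 7) (r1=6→r2=5) has section circumradius 5.100 here — a regular 12-gon (perimeter = 2·12·5.100·sin(180°/12) = 31.68 mm); Taking the union: the regions partially overlap (shared area 44.05 mm²), so the edge portions inside another operand are dropped and the merged outline is re-measured after clipping — boundary = 79.87 mm. So its perimeter = 79.87 mm. Layer 30 is larger (79.87 vs 75.00 mm).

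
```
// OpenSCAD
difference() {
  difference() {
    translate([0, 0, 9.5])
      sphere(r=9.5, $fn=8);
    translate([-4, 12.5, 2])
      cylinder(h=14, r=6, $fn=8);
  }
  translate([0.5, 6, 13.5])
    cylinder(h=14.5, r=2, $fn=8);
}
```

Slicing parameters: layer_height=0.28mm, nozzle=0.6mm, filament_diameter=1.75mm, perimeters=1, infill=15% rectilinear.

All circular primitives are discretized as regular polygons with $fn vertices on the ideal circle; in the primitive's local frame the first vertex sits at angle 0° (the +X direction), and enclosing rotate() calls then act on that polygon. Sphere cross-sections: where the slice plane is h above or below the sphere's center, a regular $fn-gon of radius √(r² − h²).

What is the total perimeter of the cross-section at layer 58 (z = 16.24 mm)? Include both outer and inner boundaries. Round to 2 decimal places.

42.74 mm

At z = 16.24 mm: the r=9.5 sphere contributes a regular 8-gon of circumradius √(9.5²−6.74²) = 6.695 (perimeter = 2·8·6.695·sin(180°/8) = 40.99 mm); the cylinder at (-4, 12.5) is absent (z outside [2, 16]); Subtracting the remaining from the first: none of the subtracted shapes is present at this height, so the r=9.5 sphere is unchanged — boundary = 40.99 mm; the r=2 cylinder at (0.5, 6) gives a regular 8-gon of circumradius 2 (constant along its height) (perimeter = 2·8·2.000·sin(180°/8) = 12.25 mm); Taking the first minus the rest: starting from that combined region, the r=2 cylinder at (0.5, 6) partially overlaps it — only the 6.70 mm² overlap (of its 11.31 mm²) is removed, clipping the outline — boundary = 42.74 mm. Overall, the cross-section is a single solid region. Total boundary length (outer) = 42.74 mm.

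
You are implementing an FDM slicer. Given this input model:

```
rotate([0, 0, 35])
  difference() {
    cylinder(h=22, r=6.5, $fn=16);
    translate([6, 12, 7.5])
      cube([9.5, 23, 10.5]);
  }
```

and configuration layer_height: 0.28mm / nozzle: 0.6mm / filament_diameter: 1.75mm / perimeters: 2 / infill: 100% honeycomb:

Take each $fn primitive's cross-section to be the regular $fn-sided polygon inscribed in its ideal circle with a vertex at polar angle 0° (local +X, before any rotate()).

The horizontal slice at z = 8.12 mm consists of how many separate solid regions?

At z = 8.12 mm: the r=6.5 cylinder gives a regular 16-gon of circumradius 6.5 (constant along its height); the cube at (6, 12) is present — its section is the full 9.5×23 rectangle; Subtracting the remaining from the first: starting from the r=6.5 cylinder, the 9.5×23 cube at (6, 12) misses the remaining region (no effect) — 1 connected region; (whole slice rotated 35° about Z — lengths, areas and connectivity unchanged). The result has 1 disconnected region.

1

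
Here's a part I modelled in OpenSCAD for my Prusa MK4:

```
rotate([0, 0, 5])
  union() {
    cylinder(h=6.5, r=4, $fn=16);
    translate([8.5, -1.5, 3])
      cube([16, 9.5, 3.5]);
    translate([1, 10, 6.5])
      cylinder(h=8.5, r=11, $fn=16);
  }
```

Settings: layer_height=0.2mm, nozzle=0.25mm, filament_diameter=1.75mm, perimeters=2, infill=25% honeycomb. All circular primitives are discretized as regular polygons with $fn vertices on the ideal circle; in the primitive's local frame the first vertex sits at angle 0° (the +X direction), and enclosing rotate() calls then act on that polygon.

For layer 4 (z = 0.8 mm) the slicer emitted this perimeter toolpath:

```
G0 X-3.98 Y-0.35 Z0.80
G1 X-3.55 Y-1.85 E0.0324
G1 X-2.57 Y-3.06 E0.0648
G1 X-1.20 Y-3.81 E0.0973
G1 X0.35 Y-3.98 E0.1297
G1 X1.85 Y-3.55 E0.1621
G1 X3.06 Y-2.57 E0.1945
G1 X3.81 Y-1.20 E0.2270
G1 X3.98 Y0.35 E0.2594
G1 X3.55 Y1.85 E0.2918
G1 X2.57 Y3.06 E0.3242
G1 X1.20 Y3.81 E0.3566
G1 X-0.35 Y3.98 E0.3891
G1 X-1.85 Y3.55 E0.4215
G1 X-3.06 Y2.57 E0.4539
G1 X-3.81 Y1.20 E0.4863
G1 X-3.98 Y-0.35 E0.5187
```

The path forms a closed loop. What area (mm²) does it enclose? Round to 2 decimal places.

48.92 mm²

Apply the shoelace formula to the sequence of (X, Y) vertices; enclosed area = 48.92 mm².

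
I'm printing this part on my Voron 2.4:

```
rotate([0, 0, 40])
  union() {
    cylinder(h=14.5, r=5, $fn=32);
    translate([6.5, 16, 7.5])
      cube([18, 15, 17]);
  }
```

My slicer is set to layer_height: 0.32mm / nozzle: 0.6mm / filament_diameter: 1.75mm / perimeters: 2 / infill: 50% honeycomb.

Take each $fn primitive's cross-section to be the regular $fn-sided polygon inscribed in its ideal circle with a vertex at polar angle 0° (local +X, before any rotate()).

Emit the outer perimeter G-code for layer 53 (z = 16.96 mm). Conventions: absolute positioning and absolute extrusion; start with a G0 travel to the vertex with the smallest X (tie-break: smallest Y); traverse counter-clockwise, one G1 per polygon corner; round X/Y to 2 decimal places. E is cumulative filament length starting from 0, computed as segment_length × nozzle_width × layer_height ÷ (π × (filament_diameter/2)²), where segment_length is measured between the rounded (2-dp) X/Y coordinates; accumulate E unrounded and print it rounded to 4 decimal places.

At z = 16.96 mm: the cylinder is absent (z outside [0, 14.5]); the cube at (6.5, 16) (footprint 18×15) is included at this height; Taking the union: only the 18×15 cube at (6.5, 16) is present, so the union is just that shape — 1 connected region; (rotated 40° about Z; rotation is an isometry so areas/perimeters/island counts are preserved). The outline is a single polygon with 4 vertices. Extrusion per mm of travel: 0.6 × 0.32 / (π × 0.875²) = 0.079824. Accumulating E over each segment gives final E = 5.2694.

G0 X-14.95 Y27.93 Z16.96
G1 X-5.31 Y16.43 E1.1978
G1 X8.48 Y28.01 E2.6353
G1 X-1.16 Y39.50 E3.8325
G1 X-14.95 Y27.93 E5.2694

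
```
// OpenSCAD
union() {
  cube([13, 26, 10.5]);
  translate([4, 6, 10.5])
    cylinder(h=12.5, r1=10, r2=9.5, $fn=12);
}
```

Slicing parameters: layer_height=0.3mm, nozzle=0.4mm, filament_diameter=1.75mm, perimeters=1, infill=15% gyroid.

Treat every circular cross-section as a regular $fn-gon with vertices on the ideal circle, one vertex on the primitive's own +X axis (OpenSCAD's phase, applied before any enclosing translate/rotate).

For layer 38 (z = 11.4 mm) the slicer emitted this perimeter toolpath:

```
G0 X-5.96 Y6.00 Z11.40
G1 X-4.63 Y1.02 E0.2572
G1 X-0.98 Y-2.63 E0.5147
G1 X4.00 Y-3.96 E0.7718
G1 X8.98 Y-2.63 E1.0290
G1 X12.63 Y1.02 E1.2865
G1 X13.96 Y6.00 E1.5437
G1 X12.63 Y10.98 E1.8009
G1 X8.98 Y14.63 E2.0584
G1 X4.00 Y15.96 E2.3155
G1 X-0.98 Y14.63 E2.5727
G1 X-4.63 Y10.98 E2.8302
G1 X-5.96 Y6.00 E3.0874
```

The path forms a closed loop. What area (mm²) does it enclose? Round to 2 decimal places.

Apply the shoelace formula to the sequence of (X, Y) vertices; enclosed area = 297.76 mm².

297.76 mm²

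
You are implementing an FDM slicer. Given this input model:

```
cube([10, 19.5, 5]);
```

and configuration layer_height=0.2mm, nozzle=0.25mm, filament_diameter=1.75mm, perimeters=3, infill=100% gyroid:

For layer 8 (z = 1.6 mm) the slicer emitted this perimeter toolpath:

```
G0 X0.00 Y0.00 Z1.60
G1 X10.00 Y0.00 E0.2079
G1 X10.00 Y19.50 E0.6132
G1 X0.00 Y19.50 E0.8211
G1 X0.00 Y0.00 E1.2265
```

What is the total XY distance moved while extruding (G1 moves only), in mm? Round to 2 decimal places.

59.00 mm

Sum the Euclidean lengths of each G1 segment: total = 59.00 mm.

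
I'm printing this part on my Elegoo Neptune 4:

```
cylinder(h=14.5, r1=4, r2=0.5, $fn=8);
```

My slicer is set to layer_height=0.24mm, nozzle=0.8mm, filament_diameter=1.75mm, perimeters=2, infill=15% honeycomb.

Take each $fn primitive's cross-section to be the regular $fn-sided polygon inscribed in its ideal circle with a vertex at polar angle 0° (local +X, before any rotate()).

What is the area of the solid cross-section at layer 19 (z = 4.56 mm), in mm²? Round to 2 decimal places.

At z = 4.56 mm: the cone (r1=4→r2=0.5) has section circumradius 2.899 here — a regular 8-gon (area = (8/2)·2.899²·sin(360°/8) = 23.78 mm²). Overall, the cross-section is a single solid region. Net area = 23.78 mm².

23.78 mm²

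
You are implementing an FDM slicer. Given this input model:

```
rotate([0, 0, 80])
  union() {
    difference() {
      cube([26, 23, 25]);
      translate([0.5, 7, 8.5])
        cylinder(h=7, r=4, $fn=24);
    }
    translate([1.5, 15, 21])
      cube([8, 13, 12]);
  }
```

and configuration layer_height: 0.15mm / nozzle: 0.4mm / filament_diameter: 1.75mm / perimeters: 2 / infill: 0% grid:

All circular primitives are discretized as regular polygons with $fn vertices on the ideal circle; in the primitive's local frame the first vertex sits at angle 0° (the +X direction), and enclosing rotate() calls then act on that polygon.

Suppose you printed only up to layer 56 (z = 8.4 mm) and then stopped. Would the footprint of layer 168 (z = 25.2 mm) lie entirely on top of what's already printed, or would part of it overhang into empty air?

Compare the two slices. At z = 8.4: the cube (footprint 26×23) is included at this height (area 598.00 mm²); the cylinder at (0.5, 7) is not intersected at this z (z outside [8.5, 15.5]); After the difference (first − rest): none of the subtracted shapes is present at this height, so the 26×23 cube is unchanged — area = 598.00 mm²; the cube at (1.5, 15) is absent (z outside [21, 33]); Merging all regions: only the result so far is present, so the union is just that shape — area = 598.00 mm²; (whole slice rotated 80° about Z — lengths, areas and connectivity unchanged). At z = 25.2: the cube is absent (z outside [0, 25]); the cylinder at (0.5, 7) does not reach this height (z outside [8.5, 15.5]); After the difference (first − rest): the first operand is absent here, so nothing remains; the cube at (1.5, 15) (footprint 8×13) is included at this height (area 104.00 mm²); Combining (union): only the 8×13 cube at (1.5, 15) is present, so the union is just that shape — area = 104.00 mm²; (rotated 80° about Z; rotation is an isometry so areas/perimeters/island counts are preserved). Checking containment: at z = 25.2 the cross-section extends beyond the z = 8.4 cross-section by about 40.00 mm².

part overhangs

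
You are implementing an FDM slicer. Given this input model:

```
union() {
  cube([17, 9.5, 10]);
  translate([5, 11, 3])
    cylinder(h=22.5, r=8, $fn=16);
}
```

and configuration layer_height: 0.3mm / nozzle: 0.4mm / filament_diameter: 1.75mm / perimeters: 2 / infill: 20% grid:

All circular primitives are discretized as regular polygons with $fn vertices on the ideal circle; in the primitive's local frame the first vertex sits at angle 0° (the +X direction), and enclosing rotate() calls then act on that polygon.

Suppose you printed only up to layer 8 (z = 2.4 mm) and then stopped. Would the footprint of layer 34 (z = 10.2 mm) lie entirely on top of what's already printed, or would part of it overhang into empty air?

Compare the two slices. At z = 2.4: the 17×9.5 cube contributes its full rectangle (area 161.50 mm²); the cylinder at (5, 11) is not intersected at this z (z outside [3, 25.5]); Merging all regions: only the 17×9.5 cube is present, so the union is just that shape — area = 161.50 mm². At z = 10.2: the cube does not reach this height (z outside [0, 10]); the cylinder at (5, 11): section is a regular 16-gon, circumradius r=8 (area = (16/2)·8.000²·sin(360°/16) = 195.93 mm²); Combining (union): only the r=8 cylinder at (5, 11) is present, so the union is just that shape — area = 195.93 mm². Checking containment: at z = 10.2 the cross-section extends beyond the z = 2.4 cross-section by about 129.59 mm².

part overhangs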